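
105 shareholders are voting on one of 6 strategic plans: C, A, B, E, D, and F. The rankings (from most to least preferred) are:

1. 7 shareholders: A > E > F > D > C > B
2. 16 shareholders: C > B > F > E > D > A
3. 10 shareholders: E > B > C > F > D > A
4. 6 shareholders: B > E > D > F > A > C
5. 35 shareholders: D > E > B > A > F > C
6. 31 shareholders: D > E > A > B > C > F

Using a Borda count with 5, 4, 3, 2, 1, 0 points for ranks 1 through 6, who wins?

E

C: 7·1 + 16·5 + 10·3 + 6·0 + 35·0 + 31·1 = 148
A: 7·5 + 16·0 + 10·0 + 6·1 + 35·2 + 31·3 = 204
B: 7·0 + 16·4 + 10·4 + 6·5 + 35·3 + 31·2 = 301
E: 7·4 + 16·2 + 10·5 + 6·4 + 35·4 + 31·4 = 398
D: 7·2 + 16·1 + 10·1 + 6·3 + 35·5 + 31·5 = 388
F: 7·3 + 16·3 + 10·2 + 6·2 + 35·1 + 31·0 = 136
E has the highest Borda score (398).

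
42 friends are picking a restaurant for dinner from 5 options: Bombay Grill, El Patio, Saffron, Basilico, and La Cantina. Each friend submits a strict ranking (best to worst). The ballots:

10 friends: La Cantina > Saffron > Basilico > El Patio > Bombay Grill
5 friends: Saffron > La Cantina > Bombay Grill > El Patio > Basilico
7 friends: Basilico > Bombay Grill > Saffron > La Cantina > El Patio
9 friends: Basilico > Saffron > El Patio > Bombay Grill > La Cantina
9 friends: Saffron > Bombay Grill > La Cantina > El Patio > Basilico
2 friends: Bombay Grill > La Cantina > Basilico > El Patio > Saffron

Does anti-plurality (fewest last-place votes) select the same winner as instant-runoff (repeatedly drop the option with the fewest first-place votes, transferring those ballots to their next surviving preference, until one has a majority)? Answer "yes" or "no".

yes

Anti-plurality — last-place votes: Bombay Grill 10, El Patio 7, Saffron 2, Basilico 14, La Cantina 9. Winner: Saffron.
Instant-runoff — R1 Bombay Grill 2, El Patio 0, Saffron 14, Basilico 16, La Cantina 10 (El Patio out); R2 Bombay Grill 2, Saffron 14, Basilico 16, La Cantina 10 (Bombay Grill out); R3 Saffron 14, Basilico 16, La Cantina 12 (La Cantina out); R4 Saffron 24, Basilico 18 (Saffron winner). Winner: Saffron.
The two methods agree.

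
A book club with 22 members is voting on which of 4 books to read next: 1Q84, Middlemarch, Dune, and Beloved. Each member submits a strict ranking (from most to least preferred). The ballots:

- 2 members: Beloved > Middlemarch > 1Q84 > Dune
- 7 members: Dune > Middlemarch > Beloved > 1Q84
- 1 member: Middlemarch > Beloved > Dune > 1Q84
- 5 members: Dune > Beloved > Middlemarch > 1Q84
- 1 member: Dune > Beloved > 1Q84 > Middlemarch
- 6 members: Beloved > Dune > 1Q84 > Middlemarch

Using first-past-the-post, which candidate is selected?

First-place votes: 1Q84 0, Middlemarch 1, Dune 13, Beloved 8.
Dune has the most first-place votes.

Dune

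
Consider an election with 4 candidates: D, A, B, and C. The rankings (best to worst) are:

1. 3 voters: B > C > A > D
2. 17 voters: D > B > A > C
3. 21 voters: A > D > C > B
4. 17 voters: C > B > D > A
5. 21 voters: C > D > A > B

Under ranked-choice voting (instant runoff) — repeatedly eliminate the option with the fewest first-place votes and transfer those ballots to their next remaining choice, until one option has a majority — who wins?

Round 1: D 17, A 21, B 3, C 38. Eliminate B.
Round 2: D 17, A 21, C 41. C has a majority.

C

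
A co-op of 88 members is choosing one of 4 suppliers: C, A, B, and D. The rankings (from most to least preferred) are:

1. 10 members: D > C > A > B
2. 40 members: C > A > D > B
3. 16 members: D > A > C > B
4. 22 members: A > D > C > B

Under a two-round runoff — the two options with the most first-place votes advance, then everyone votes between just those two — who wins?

D

Round 1 first-place votes: C 40, A 22, B 0, D 26.
C and D advance.
Runoff: C is preferred to D by 40 voters; D by 48.
D wins the runoff.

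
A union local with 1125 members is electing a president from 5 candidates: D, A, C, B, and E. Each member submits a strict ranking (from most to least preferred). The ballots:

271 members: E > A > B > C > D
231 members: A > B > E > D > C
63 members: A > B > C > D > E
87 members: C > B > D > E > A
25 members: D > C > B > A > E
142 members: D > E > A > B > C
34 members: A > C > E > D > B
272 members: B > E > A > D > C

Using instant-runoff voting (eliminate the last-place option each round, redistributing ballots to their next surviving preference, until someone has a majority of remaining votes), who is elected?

B

Round 1: D 167, A 328, C 87, B 272, E 271. Eliminate C.
Round 2: D 167, A 328, B 359, E 271. Eliminate D.
Round 3: A 328, B 384, E 413. Eliminate A.
Round 4: B 678, E 447. B has a majority.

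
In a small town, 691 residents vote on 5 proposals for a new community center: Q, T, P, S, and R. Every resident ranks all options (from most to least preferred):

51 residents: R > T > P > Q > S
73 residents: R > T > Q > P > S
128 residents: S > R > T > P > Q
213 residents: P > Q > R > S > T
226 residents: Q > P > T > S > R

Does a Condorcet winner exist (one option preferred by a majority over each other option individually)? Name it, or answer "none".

P vs Q: 392–299 for P.
P vs T: 439–252 for P.
P vs S: 563–128 for P.
P vs R: 439–252 for P.
P beats every other option head-to-head.

P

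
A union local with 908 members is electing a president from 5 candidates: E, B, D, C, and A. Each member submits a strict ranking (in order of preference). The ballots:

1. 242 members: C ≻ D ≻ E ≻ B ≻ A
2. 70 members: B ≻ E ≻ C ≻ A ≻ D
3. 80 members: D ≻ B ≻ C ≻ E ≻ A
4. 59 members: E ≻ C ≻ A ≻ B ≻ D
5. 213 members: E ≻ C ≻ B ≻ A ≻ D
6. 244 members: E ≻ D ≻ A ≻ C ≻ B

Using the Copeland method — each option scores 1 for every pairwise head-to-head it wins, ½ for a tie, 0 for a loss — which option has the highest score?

E: beats B, D, C, and A → score 4.
B: beats A; loses to E, D, and C → score 1.
D: beats B and A; loses to E and C → score 2.
C: beats B, D, and A; loses to E → score 3.
A: loses to E, B, D, and C → score 0.
E has the best pairwise record.

E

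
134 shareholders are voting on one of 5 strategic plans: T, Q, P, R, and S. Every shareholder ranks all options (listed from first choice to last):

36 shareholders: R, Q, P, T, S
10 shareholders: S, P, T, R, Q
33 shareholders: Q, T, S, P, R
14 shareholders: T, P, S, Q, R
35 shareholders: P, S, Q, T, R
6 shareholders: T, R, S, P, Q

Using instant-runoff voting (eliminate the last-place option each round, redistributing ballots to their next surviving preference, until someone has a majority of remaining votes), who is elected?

P

Round 1: T 20, Q 33, P 35, R 36, S 10. Eliminate S.
Round 2: T 20, Q 33, P 45, R 36. Eliminate T.
Round 3: Q 33, P 59, R 42. Eliminate Q.
Round 4: P 92, R 42. P has a majority.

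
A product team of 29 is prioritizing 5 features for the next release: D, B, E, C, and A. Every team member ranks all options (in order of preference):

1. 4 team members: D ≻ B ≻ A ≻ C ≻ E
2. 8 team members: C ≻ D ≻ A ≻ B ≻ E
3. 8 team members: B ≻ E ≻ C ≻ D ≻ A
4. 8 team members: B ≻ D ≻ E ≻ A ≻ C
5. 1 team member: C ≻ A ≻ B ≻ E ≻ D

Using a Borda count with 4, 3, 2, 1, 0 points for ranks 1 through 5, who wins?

D: 4·4 + 8·3 + 8·1 + 8·3 + 1·0 = 72
B: 4·3 + 8·1 + 8·4 + 8·4 + 1·2 = 86
E: 4·0 + 8·0 + 8·3 + 8·2 + 1·1 = 41
C: 4·1 + 8·4 + 8·2 + 8·0 + 1·4 = 56
A: 4·2 + 8·2 + 8·0 + 8·1 + 1·3 = 35
B has the highest Borda score (86).

B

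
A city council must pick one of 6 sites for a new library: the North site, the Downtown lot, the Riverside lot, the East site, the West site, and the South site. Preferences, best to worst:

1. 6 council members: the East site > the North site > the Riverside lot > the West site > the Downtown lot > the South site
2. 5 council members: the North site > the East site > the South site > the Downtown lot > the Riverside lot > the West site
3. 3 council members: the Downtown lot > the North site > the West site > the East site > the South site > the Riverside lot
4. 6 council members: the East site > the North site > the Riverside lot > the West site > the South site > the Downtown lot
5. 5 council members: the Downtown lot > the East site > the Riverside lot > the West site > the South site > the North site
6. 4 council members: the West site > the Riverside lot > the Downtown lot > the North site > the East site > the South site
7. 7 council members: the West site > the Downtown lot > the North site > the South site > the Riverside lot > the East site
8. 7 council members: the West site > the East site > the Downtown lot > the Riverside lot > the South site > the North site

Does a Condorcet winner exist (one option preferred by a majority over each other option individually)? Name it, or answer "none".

the East site

the East site vs the North site: 24–19 for the East site.
the East site vs the Downtown lot: 24–19 for the East site.
the East site vs the Riverside lot: 32–11 for the East site.
the East site vs the West site: 22–21 for the East site.
the East site vs the South site: 36–7 for the East site.
the East site beats every other option head-to-head.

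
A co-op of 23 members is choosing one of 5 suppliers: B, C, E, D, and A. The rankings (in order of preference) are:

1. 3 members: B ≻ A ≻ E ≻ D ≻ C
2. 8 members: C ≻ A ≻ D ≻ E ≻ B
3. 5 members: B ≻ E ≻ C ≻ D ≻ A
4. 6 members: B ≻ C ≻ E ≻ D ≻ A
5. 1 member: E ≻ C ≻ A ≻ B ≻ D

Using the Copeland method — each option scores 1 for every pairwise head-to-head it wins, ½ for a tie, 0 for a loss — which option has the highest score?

B

B: beats C, E, D, and A → score 4.
C: beats E, D, and A; loses to B → score 3.
E: beats D and A; loses to B and C → score 2.
D: loses to B, C, E, and A → score 0.
A: beats D; loses to B, C, and E → score 1.
B has the best pairwise record.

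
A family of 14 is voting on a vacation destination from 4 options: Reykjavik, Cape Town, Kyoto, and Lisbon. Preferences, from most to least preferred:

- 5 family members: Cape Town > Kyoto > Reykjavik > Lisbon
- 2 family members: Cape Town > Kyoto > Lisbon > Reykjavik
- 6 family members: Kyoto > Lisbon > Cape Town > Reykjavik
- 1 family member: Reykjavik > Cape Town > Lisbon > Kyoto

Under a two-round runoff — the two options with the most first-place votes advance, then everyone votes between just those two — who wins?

Cape Town

Round 1 first-place votes: Reykjavik 1, Cape Town 7, Kyoto 6, Lisbon 0.
Cape Town and Kyoto advance.
Runoff: Cape Town is preferred to Kyoto by 8 voters; Kyoto by 6.
Cape Town wins the runoff.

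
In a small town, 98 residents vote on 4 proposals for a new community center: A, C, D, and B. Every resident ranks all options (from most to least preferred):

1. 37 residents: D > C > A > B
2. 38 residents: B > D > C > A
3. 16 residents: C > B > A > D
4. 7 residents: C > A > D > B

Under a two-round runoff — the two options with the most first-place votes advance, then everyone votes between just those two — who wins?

B

Round 1 first-place votes: A 0, C 23, D 37, B 38.
B and D advance.
Runoff: B is preferred to D by 54 voters; D by 44.
B wins the runoff.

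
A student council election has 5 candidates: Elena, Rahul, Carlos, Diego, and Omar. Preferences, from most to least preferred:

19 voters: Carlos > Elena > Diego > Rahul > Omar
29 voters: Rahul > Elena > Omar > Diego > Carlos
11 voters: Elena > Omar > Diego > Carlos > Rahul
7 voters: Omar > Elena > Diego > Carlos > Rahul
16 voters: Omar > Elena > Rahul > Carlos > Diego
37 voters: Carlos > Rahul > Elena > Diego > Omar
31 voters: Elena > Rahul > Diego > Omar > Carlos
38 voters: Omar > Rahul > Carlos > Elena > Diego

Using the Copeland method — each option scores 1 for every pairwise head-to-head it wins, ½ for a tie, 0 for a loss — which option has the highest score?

Elena: beats Diego and Omar; ties Carlos; loses to Rahul → score 2.5.
Rahul: beats Elena, Carlos, Diego, and Omar → score 4.
Carlos: beats Diego; ties Elena; loses to Rahul and Omar → score 1.5.
Diego: loses to Elena, Rahul, Carlos, and Omar → score 0.
Omar: beats Carlos and Diego; loses to Elena and Rahul → score 2.
Rahul has the best pairwise record.

Rahul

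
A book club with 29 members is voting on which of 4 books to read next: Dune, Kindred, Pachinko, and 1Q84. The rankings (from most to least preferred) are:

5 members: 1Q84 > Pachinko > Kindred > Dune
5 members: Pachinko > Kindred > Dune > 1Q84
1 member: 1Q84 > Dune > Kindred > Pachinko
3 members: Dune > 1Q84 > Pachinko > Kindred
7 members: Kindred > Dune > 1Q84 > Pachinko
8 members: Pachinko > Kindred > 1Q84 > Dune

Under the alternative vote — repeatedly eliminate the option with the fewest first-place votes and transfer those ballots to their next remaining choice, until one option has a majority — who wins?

1Q84

Round 1: Dune 3, Kindred 7, Pachinko 13, 1Q84 6. Eliminate Dune.
Round 2: Kindred 7, Pachinko 13, 1Q84 9. Eliminate Kindred.
Round 3: Pachinko 13, 1Q84 16. 1Q84 has a majority.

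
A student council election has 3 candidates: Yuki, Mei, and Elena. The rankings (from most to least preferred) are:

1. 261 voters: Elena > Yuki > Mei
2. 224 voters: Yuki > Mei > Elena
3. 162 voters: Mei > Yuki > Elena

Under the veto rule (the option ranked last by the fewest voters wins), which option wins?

Yuki

Last-place votes: Yuki 0, Mei 261, Elena 386.
Yuki is ranked last by the fewest voters, so Yuki wins.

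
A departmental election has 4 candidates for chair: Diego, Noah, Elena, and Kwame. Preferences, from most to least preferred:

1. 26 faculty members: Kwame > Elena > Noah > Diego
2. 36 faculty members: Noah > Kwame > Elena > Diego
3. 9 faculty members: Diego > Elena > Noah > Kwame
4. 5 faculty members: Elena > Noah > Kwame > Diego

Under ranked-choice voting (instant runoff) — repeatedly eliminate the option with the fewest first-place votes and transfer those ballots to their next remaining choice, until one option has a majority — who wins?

Round 1: Diego 9, Noah 36, Elena 5, Kwame 26. Eliminate Elena.
Round 2: Diego 9, Noah 41, Kwame 26. Noah has a majority.

Noah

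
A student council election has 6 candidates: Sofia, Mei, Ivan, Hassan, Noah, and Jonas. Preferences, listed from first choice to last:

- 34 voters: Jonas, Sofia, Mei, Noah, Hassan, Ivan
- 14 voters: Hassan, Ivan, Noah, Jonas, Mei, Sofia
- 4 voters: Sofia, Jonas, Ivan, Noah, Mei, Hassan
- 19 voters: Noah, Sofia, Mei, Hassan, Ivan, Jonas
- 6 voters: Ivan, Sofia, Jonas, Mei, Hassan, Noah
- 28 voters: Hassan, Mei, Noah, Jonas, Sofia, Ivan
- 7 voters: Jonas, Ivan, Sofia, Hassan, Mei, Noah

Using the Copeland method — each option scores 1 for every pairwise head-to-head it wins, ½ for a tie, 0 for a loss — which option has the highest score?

Sofia: beats Mei, Ivan, and Hassan; loses to Noah and Jonas → score 3.
Mei: beats Ivan, Hassan, and Noah; loses to Sofia and Jonas → score 3.
Ivan: loses to Sofia, Mei, Hassan, Noah, and Jonas → score 0.
Hassan: beats Ivan and Jonas; loses to Sofia, Mei, and Noah → score 2.
Noah: beats Sofia, Ivan, Hassan, and Jonas; loses to Mei → score 4.
Jonas: beats Sofia, Mei, and Ivan; loses to Hassan and Noah → score 3.
Noah has the best pairwise record.

Noah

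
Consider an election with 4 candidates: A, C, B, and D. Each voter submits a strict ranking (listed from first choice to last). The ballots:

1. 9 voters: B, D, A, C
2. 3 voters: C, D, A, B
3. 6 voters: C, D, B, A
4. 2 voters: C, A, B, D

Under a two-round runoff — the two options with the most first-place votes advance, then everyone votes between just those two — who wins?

Round 1 first-place votes: A 0, C 11, B 9, D 0.
C and B advance.
Runoff: C is preferred to B by 11 voters; B by 9.
C wins the runoff.

C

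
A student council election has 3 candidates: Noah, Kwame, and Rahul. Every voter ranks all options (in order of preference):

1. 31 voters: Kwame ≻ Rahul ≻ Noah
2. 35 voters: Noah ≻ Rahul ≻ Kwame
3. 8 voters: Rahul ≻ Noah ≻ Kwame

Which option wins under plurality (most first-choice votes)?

Noah

First-place votes: Noah 35, Kwame 31, Rahul 8.
Noah has the most first-place votes.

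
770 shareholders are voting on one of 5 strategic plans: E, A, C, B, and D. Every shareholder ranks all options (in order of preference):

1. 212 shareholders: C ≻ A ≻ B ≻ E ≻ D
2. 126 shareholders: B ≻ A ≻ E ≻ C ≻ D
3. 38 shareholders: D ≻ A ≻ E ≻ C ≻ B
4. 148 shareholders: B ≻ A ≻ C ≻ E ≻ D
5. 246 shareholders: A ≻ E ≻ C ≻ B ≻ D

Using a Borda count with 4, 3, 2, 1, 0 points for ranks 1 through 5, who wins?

A

E: 212·1 + 126·2 + 38·2 + 148·1 + 246·3 = 1426
A: 212·3 + 126·3 + 38·3 + 148·3 + 246·4 = 2556
C: 212·4 + 126·1 + 38·1 + 148·2 + 246·2 = 1800
B: 212·2 + 126·4 + 38·0 + 148·4 + 246·1 = 1766
D: 212·0 + 126·0 + 38·4 + 148·0 + 246·0 = 152
A has the highest Borda score (2556).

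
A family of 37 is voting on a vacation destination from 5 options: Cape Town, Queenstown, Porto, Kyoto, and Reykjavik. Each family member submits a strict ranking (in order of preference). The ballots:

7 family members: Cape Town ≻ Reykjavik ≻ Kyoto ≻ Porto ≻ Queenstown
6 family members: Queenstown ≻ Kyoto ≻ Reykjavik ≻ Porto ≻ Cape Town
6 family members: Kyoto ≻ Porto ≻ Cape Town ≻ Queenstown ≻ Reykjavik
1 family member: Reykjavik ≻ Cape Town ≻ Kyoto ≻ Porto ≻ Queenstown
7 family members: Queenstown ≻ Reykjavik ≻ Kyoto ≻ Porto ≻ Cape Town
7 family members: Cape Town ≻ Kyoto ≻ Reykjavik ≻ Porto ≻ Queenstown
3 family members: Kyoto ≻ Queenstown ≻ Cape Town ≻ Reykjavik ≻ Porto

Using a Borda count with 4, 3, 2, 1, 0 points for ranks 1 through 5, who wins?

Kyoto

Cape Town: 7·4 + 6·0 + 6·2 + 1·3 + 7·0 + 7·4 + 3·2 = 77
Queenstown: 7·0 + 6·4 + 6·1 + 1·0 + 7·4 + 7·0 + 3·3 = 67
Porto: 7·1 + 6·1 + 6·3 + 1·1 + 7·1 + 7·1 + 3·0 = 46
Kyoto: 7·2 + 6·3 + 6·4 + 1·2 + 7·2 + 7·3 + 3·4 = 105
Reykjavik: 7·3 + 6·2 + 6·0 + 1·4 + 7·3 + 7·2 + 3·1 = 75
Kyoto has the highest Borda score (105).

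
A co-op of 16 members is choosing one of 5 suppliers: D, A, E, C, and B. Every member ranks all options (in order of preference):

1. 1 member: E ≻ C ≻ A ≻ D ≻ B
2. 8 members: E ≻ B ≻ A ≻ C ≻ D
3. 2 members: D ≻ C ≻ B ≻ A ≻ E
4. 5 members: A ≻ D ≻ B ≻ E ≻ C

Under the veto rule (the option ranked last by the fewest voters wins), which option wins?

A

Last-place votes: D 8, A 0, E 2, C 5, B 1.
A is ranked last by the fewest voters, so A wins.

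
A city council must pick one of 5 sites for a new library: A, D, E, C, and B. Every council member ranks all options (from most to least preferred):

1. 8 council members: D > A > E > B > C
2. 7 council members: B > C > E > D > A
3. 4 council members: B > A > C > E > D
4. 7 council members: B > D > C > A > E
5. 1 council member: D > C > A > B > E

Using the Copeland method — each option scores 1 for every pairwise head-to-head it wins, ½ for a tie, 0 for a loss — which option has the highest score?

B

A: beats E; loses to D, C, and B → score 1.
D: beats A, E, and C; loses to B → score 3.
E: loses to A, D, C, and B → score 0.
C: beats A and E; loses to D and B → score 2.
B: beats A, D, E, and C → score 4.
B has the best pairwise record.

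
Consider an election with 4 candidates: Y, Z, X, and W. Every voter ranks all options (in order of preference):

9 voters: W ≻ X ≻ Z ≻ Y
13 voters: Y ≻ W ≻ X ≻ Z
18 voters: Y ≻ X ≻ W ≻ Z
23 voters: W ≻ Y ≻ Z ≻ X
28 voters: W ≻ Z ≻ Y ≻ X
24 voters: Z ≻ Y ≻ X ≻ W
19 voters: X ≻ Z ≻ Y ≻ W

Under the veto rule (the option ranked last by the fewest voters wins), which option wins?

Last-place votes: Y 9, Z 31, X 51, W 43.
Y is ranked last by the fewest voters, so Y wins.

Y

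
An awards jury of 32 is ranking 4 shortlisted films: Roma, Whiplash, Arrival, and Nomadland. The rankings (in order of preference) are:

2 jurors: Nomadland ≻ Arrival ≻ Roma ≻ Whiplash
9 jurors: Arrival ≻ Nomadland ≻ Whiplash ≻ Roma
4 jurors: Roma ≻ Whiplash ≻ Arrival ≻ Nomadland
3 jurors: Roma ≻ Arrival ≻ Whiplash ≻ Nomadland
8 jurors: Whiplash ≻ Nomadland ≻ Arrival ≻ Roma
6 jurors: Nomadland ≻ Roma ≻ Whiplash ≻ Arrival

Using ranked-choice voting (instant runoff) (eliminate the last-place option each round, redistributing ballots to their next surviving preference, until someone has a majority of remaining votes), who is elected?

Whiplash

Round 1: Roma 7, Whiplash 8, Arrival 9, Nomadland 8. Eliminate Roma.
Round 2: Whiplash 12, Arrival 12, Nomadland 8. Eliminate Nomadland.
Round 3: Whiplash 18, Arrival 14. Whiplash has a majority.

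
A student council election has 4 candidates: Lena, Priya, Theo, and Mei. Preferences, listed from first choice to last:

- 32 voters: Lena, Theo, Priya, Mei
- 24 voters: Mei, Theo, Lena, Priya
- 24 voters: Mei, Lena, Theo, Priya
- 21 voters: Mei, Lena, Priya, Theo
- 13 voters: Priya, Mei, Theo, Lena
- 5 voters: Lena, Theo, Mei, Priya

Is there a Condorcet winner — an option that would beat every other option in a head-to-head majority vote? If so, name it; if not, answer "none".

Mei

Mei vs Lena: 82–37 for Mei.
Mei vs Priya: 74–45 for Mei.
Mei vs Theo: 82–37 for Mei.
Mei beats every other option head-to-head.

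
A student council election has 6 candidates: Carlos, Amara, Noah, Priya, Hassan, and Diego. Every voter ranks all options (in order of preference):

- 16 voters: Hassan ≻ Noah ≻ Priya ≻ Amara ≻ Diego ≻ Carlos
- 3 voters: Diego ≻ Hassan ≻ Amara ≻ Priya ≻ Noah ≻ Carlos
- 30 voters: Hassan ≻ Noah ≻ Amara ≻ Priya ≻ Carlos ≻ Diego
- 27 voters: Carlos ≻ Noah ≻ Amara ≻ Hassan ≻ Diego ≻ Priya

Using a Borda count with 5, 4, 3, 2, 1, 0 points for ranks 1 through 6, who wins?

Hassan

Carlos: 16·0 + 3·0 + 30·1 + 27·5 = 165
Amara: 16·2 + 3·3 + 30·3 + 27·3 = 212
Noah: 16·4 + 3·1 + 30·4 + 27·4 = 295
Priya: 16·3 + 3·2 + 30·2 + 27·0 = 114
Hassan: 16·5 + 3·4 + 30·5 + 27·2 = 296
Diego: 16·1 + 3·5 + 30·0 + 27·1 = 58
Hassan has the highest Borda score (296).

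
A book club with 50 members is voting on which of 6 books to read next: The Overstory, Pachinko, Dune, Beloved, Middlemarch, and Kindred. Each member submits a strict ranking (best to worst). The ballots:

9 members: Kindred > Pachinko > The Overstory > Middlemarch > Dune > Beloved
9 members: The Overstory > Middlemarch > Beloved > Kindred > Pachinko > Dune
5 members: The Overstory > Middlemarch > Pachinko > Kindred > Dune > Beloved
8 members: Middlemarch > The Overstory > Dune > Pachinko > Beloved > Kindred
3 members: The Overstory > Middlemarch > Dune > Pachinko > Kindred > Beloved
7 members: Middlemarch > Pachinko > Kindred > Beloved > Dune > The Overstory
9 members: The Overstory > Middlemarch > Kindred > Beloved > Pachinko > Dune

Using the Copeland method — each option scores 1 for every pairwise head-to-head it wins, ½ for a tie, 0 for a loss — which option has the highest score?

The Overstory: beats Pachinko, Dune, Beloved, Middlemarch, and Kindred → score 5.
Pachinko: beats Dune and Beloved; loses to The Overstory, Middlemarch, and Kindred → score 2.
Dune: ties Beloved; loses to The Overstory, Pachinko, Middlemarch, and Kindred → score 0.5.
Beloved: ties Dune; loses to The Overstory, Pachinko, Middlemarch, and Kindred → score 0.5.
Middlemarch: beats Pachinko, Dune, Beloved, and Kindred; loses to The Overstory → score 4.
Kindred: beats Pachinko, Dune, and Beloved; loses to The Overstory and Middlemarch → score 3.
The Overstory has the best pairwise record.

The Overstory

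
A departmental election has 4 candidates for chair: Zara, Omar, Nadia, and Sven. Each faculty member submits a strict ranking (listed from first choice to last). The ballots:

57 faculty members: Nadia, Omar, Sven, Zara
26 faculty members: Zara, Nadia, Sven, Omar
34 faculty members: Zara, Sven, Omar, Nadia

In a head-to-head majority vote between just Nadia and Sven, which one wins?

Nadia

Voters preferring Nadia to Sven: 83; preferring Sven to Nadia: 34.
Nadia wins the head-to-head.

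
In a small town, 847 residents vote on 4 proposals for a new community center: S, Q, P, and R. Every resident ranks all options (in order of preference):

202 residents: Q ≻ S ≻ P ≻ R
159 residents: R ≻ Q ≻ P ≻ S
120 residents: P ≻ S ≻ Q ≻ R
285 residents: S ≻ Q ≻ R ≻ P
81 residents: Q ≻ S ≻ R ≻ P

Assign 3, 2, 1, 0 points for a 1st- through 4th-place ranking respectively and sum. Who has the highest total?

Q

S: 202·2 + 159·0 + 120·2 + 285·3 + 81·2 = 1661
Q: 202·3 + 159·2 + 120·1 + 285·2 + 81·3 = 1857
P: 202·1 + 159·1 + 120·3 + 285·0 + 81·0 = 721
R: 202·0 + 159·3 + 120·0 + 285·1 + 81·1 = 843
Q has the highest Borda score (1857).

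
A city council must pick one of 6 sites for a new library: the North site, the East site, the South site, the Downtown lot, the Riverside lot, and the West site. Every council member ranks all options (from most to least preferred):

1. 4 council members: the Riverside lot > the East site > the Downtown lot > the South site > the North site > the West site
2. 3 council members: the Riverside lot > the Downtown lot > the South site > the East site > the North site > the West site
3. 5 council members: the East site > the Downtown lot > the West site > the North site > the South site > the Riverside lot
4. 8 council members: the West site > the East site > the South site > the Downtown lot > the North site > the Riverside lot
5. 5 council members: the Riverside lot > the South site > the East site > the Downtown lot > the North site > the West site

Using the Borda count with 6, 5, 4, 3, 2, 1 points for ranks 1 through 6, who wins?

the North site: 4·2 + 3·2 + 5·3 + 8·2 + 5·2 = 55
the East site: 4·5 + 3·3 + 5·6 + 8·5 + 5·4 = 119
the South site: 4·3 + 3·4 + 5·2 + 8·4 + 5·5 = 91
the Downtown lot: 4·4 + 3·5 + 5·5 + 8·3 + 5·3 = 95
the Riverside lot: 4·6 + 3·6 + 5·1 + 8·1 + 5·6 = 85
the West site: 4·1 + 3·1 + 5·4 + 8·6 + 5·1 = 80
the East site has the highest Borda score (119).

the East site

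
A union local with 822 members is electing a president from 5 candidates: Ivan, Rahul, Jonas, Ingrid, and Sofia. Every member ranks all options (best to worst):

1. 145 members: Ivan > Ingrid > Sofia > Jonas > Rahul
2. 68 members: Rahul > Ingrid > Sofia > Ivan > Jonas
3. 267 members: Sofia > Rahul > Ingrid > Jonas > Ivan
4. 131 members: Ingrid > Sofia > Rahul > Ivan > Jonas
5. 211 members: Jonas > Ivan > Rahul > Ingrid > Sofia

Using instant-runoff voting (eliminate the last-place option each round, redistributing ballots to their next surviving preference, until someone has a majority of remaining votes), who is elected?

Ingrid

Round 1: Ivan 145, Rahul 68, Jonas 211, Ingrid 131, Sofia 267. Eliminate Rahul.
Round 2: Ivan 145, Jonas 211, Ingrid 199, Sofia 267. Eliminate Ivan.
Round 3: Jonas 211, Ingrid 344, Sofia 267. Eliminate Jonas.
Round 4: Ingrid 555, Sofia 267. Ingrid has a majority.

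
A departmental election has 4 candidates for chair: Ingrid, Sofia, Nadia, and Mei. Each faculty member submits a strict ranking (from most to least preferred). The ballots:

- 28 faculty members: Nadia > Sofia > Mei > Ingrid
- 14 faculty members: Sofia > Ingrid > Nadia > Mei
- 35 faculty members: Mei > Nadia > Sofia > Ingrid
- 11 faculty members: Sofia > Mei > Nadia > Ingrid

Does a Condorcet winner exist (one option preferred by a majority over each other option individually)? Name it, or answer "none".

none

Checking pairwise contests:
Sofia beats Ingrid 88–0.
Nadia beats Sofia 63–25.
Mei beats Nadia 46–42.
Sofia beats Mei 53–35.
Every option loses at least one head-to-head, so there is no Condorcet winner.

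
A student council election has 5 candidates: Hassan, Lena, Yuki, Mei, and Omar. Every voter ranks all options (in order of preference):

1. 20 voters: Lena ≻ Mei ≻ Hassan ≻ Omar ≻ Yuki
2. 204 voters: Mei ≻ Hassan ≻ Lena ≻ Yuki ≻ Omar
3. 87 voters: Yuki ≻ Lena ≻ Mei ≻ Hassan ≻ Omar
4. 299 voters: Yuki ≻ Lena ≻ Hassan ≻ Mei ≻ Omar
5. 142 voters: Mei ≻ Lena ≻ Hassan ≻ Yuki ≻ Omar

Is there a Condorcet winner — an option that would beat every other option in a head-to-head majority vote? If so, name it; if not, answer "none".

Yuki vs Hassan: 386–366 for Yuki.
Yuki vs Lena: 386–366 for Yuki.
Yuki vs Mei: 386–366 for Yuki.
Yuki vs Omar: 732–20 for Yuki.
Yuki beats every other option head-to-head.

Yuki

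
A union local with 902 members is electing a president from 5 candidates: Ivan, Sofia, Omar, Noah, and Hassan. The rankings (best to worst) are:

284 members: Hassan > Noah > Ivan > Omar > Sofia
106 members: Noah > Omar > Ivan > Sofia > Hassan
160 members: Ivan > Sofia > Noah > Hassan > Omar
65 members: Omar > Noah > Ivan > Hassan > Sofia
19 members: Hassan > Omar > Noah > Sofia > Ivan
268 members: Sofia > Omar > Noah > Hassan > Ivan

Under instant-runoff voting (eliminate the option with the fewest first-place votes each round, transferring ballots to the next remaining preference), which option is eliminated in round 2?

Ivan

Round 1: Ivan 160, Sofia 268, Omar 65, Noah 106, Hassan 303. Eliminate Omar.
Round 2: Ivan 160, Sofia 268, Noah 171, Hassan 303. Eliminate Ivan.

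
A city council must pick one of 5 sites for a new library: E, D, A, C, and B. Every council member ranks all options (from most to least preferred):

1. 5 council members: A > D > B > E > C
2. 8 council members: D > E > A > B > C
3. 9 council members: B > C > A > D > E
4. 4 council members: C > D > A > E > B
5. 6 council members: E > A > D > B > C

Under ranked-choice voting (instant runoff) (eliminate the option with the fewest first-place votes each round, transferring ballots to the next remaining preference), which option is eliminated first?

Round 1: E 6, D 8, A 5, C 4, B 9. Eliminate C.

C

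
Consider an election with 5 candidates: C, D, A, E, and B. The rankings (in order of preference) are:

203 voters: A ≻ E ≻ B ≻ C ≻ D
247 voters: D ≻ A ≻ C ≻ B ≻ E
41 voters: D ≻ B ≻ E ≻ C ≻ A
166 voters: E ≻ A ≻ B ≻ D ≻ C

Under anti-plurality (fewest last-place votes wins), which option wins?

B

Last-place votes: C 166, D 203, A 41, E 247, B 0.
B is ranked last by the fewest voters, so B wins.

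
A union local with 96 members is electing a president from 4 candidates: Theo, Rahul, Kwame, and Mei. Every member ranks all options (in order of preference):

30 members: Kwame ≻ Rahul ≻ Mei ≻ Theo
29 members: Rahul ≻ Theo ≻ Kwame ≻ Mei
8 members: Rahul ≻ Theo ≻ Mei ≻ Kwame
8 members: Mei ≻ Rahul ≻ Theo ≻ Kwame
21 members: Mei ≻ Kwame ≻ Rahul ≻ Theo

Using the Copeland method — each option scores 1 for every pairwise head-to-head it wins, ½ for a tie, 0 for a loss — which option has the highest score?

Theo: loses to Rahul, Kwame, and Mei → score 0.
Rahul: beats Theo and Mei; loses to Kwame → score 2.
Kwame: beats Theo, Rahul, and Mei → score 3.
Mei: beats Theo; loses to Rahul and Kwame → score 1.
Kwame has the best pairwise record.

Kwame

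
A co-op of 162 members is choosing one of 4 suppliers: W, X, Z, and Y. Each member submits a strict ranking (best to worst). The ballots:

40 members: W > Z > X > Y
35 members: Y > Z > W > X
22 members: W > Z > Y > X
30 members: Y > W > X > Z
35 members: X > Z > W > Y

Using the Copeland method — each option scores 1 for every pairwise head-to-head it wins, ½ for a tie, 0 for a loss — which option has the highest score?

W

W: beats X, Z, and Y → score 3.
X: loses to W, Z, and Y → score 0.
Z: beats X and Y; loses to W → score 2.
Y: beats X; loses to W and Z → score 1.
W has the best pairwise record.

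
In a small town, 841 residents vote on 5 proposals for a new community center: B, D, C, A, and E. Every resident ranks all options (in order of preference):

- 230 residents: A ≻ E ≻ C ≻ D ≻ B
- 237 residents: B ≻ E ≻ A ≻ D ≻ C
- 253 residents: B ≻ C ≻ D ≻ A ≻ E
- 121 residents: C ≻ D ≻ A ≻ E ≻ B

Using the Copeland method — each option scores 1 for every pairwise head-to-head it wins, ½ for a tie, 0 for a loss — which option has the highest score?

B

B: beats D, C, A, and E → score 4.
D: loses to B, C, A, and E → score 0.
C: beats D; loses to B, A, and E → score 1.
A: beats D, C, and E; loses to B → score 3.
E: beats D and C; loses to B and A → score 2.
B has the best pairwise record.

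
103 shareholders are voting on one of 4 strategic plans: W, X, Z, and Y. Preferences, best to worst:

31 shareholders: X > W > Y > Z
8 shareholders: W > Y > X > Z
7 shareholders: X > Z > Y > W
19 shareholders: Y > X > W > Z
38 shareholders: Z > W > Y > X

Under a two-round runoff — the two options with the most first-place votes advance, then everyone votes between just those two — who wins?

X

Round 1 first-place votes: W 8, X 38, Z 38, Y 19.
Z and X advance.
Runoff: Z is preferred to X by 38 voters; X by 65.
X wins the runoff.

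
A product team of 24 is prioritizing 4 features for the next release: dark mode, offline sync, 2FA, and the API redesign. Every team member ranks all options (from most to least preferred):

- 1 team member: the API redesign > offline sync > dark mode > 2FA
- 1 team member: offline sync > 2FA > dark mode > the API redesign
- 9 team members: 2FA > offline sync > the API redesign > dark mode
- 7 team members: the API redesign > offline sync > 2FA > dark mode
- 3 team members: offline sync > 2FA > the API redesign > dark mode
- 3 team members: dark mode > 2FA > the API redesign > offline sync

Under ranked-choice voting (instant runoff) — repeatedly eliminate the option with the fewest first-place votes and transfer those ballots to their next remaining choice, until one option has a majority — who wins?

Round 1: dark mode 3, offline sync 4, 2FA 9, the API redesign 8. Eliminate dark mode.
Round 2: offline sync 4, 2FA 12, the API redesign 8. Eliminate offline sync.
Round 3: 2FA 16, the API redesign 8. 2FA has a majority.

2FA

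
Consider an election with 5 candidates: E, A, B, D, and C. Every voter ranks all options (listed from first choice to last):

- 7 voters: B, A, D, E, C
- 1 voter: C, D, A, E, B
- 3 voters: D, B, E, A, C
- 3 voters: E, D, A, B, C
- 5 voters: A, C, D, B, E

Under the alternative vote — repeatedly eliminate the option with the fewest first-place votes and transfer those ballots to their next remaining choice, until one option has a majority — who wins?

Round 1: E 3, A 5, B 7, D 3, C 1. Eliminate C.
Round 2: E 3, A 5, B 7, D 4. Eliminate E.
Round 3: A 5, B 7, D 7. Eliminate A.
Round 4: B 7, D 12. D has a majority.

D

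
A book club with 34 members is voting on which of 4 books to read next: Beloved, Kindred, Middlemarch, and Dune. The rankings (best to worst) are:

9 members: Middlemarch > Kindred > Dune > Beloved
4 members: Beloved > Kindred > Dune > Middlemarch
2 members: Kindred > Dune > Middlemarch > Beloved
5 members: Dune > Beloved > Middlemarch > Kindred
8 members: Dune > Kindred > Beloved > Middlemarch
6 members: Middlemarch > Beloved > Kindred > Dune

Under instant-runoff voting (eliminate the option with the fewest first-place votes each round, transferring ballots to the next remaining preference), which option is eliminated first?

Round 1: Beloved 4, Kindred 2, Middlemarch 15, Dune 13. Eliminate Kindred.

Kindred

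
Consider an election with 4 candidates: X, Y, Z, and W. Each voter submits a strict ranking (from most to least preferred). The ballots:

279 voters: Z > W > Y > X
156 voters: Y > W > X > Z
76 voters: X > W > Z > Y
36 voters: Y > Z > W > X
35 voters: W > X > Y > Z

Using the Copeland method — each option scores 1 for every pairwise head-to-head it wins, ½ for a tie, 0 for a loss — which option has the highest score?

X: loses to Y, Z, and W → score 0.
Y: beats X; loses to Z and W → score 1.
Z: beats X, Y, and W → score 3.
W: beats X and Y; loses to Z → score 2.
Z has the best pairwise record.

Z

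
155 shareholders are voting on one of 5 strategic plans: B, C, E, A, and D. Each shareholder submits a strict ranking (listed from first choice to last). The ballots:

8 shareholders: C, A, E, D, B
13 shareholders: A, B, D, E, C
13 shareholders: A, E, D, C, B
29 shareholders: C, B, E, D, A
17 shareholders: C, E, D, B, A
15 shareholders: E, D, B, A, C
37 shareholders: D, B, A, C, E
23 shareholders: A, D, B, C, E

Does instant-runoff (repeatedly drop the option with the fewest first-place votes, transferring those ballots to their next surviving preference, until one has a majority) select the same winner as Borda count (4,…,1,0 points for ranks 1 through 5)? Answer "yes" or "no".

yes

Instant-runoff — R1 B 0, C 54, E 15, A 49, D 37 (B out); R2 C 54, E 15, A 49, D 37 (E out); R3 C 54, A 49, D 52 (A out); R4 C 54, D 101 (D winner). Winner: D.
Borda — scores: B 330, C 289, E 237, A 309, D 385. Winner: D.
The two methods agree.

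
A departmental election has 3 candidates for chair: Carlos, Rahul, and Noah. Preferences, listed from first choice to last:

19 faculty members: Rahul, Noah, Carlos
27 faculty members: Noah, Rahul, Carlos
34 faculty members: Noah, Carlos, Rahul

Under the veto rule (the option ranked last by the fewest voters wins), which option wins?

Last-place votes: Carlos 46, Rahul 34, Noah 0.
Noah is ranked last by the fewest voters, so Noah wins.

Noah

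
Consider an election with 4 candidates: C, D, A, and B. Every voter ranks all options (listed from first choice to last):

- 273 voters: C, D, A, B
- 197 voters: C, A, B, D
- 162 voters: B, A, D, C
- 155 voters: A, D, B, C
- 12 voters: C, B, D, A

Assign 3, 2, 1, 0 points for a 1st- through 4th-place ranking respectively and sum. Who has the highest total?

A

C: 273·3 + 197·3 + 162·0 + 155·0 + 12·3 = 1446
D: 273·2 + 197·0 + 162·1 + 155·2 + 12·1 = 1030
A: 273·1 + 197·2 + 162·2 + 155·3 + 12·0 = 1456
B: 273·0 + 197·1 + 162·3 + 155·1 + 12·2 = 862
A has the highest Borda score (1456).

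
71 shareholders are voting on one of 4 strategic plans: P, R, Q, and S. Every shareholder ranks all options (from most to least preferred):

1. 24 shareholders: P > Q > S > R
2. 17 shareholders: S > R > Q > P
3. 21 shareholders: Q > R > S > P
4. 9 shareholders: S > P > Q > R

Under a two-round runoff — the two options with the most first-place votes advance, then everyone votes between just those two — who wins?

Round 1 first-place votes: P 24, R 0, Q 21, S 26.
S and P advance.
Runoff: S is preferred to P by 47 voters; P by 24.
S wins the runoff.

S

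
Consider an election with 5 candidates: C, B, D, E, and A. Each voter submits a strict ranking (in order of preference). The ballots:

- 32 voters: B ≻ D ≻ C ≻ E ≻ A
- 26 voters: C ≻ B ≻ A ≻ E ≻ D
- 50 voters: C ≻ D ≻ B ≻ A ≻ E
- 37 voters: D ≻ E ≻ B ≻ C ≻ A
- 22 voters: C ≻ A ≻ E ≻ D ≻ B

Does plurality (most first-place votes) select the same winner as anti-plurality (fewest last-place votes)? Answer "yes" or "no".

Plurality — first-place votes: C 98, B 32, D 37, E 0, A 0. Winner: C.
Anti-plurality — last-place votes: C 0, B 22, D 26, E 50, A 69. Winner: C.
The two methods agree.

yes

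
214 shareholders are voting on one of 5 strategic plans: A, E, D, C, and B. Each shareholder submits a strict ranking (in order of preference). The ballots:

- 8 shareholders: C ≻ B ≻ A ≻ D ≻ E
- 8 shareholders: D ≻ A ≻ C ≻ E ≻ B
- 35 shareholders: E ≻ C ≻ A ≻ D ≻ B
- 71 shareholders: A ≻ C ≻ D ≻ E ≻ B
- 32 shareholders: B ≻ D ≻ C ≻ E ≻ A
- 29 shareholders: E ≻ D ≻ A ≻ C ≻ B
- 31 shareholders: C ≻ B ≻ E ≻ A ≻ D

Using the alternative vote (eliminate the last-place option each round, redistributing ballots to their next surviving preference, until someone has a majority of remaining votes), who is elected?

Round 1: A 71, E 64, D 8, C 39, B 32. Eliminate D.
Round 2: A 79, E 64, C 39, B 32. Eliminate B.
Round 3: A 79, E 64, C 71. Eliminate E.
Round 4: A 108, C 106. A has a majority.

A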